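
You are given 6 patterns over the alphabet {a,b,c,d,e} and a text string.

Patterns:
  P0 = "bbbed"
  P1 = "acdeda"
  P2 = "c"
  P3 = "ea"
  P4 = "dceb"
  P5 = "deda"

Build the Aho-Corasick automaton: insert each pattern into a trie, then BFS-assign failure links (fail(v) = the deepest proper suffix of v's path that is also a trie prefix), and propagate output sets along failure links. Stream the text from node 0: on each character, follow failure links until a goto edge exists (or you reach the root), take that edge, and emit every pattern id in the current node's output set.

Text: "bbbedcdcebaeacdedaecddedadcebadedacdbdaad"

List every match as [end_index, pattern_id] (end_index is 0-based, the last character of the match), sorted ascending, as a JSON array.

Build automaton:
Trie nodes:
  n0 'ε': a→6 b→1 c→12 d→15 e→13
  n1 'b': b→2
  n2 'bb': b→3
  n3 'bbb': e→4
  n4 'bbbe': d→5
  n5 'bbbed': ·  ←P0
  n6 'a': c→7
  n7 'ac': d→8
  n8 'acd': e→9
  n9 'acde': d→10
  n10 'acded': a→11
  n11 'acdeda': ·  ←P1
  n12 'c': ·  ←P2
  n13 'e': a→14
  n14 'ea': ·  ←P3
  n15 'd': c→16 e→19
  n16 'dc': e→17
  n17 'dce': b→18
  n18 'dceb': ·  ←P4
  n19 'de': d→20
  n20 'ded': a→21
  n21 'deda': ·  ←P5

BFS fail/out derivation:
  fail(1) 'b': from fail(0)=0 chase 'b': 0 ⇒ 0;  out=∅∪out(0)=∅
  fail(6) 'a': from fail(0)=0 chase 'a': 0 ⇒ 0;  out=∅∪out(0)=∅
  fail(12) 'c': from fail(0)=0 chase 'c': 0 ⇒ 0;  out={2}∪out(0)={2}
  fail(13) 'e': from fail(0)=0 chase 'e': 0 ⇒ 0;  out=∅∪out(0)=∅
  fail(15) 'd': from fail(0)=0 chase 'd': 0 ⇒ 0;  out=∅∪out(0)=∅
  fail(2) 'bb': from fail(1)=0 chase 'b': 0 ⇒ 1;  out=∅∪out(1)=∅
  fail(7) 'ac': from fail(6)=0 chase 'c': 0 ⇒ 12;  out=∅∪out(12)={2}
  fail(14) 'ea': from fail(13)=0 chase 'a': 0 ⇒ 6;  out={3}∪out(6)={3}
  fail(16) 'dc': from fail(15)=0 chase 'c': 0 ⇒ 12;  out=∅∪out(12)={2}
  fail(19) 'de': from fail(15)=0 chase 'e': 0 ⇒ 13;  out=∅∪out(13)=∅
  fail(3) 'bbb': from fail(2)=1 chase 'b': 1 ⇒ 2;  out=∅∪out(2)=∅
  fail(8) 'acd': from fail(7)=12 chase 'd': 12→0 ⇒ 15;  out=∅∪out(15)=∅
  fail(17) 'dce': from fail(16)=12 chase 'e': 12→0 ⇒ 13;  out=∅∪out(13)=∅
  fail(20) 'ded': from fail(19)=13 chase 'd': 13→0 ⇒ 15;  out=∅∪out(15)=∅
  fail(4) 'bbbe': from fail(3)=2 chase 'e': 2→1→0 ⇒ 13;  out=∅∪out(13)=∅
  fail(9) 'acde': from fail(8)=15 chase 'e': 15 ⇒ 19;  out=∅∪out(19)=∅
  fail(18) 'dceb': from fail(17)=13 chase 'b': 13→0 ⇒ 1;  out={4}∪out(1)={4}
  fail(21) 'deda': from fail(20)=15 chase 'a': 15→0 ⇒ 6;  out={5}∪out(6)={5}
  fail(5) 'bbbed': from fail(4)=13 chase 'd': 13→0 ⇒ 15;  out={0}∪out(15)={0}
  fail(10) 'acded': from fail(9)=19 chase 'd': 19 ⇒ 20;  out=∅∪out(20)=∅
  fail(11) 'acdeda': from fail(10)=20 chase 'a': 20 ⇒ 21;  out={1}∪out(21)={1,5}

Scan:
pos 0 'b': at 1
pos 1 'b': at 2
pos 2 'b': at 3
pos 3 'e': at 4
pos 4 'd': at 5  ** P0@[0:4]
pos 5 'c': at 16 (fail-walked)  ** P2@[5:5]
pos 6 'd': at 15 (fail-walked)
pos 7 'c': at 16  ** P2@[7:7]
pos 8 'e': at 17
pos 9 'b': at 18  ** P4@[6:9]
pos 10 'a': at 6 (fail-walked)
pos 11 'e': at 13 (fail-walked)
pos 12 'a': at 14  ** P3@[11:12]
pos 13 'c': at 7 (fail-walked)  ** P2@[13:13]
pos 14 'd': at 8
pos 15 'e': at 9
pos 16 'd': at 10
pos 17 'a': at 11  ** P1@[12:17],P5@[14:17]
pos 18 'e': at 13 (fail-walked)
pos 19 'c': at 12 (fail-walked)  ** P2@[19:19]
pos 20 'd': at 15 (fail-walked)
pos 21 'd': at 15 (fail-walked)
pos 22 'e': at 19
pos 23 'd': at 20
pos 24 'a': at 21  ** P5@[21:24]
pos 25 'd': at 15 (fail-walked)
pos 26 'c': at 16  ** P2@[26:26]
pos 27 'e': at 17
pos 28 'b': at 18  ** P4@[25:28]
pos 29 'a': at 6 (fail-walked)
pos 30 'd': at 15 (fail-walked)
pos 31 'e': at 19
pos 32 'd': at 20
pos 33 'a': at 21  ** P5@[30:33]
pos 34 'c': at 7 (fail-walked)  ** P2@[34:34]
pos 35 'd': at 8
pos 36 'b': at 1 (fail-walked)
pos 37 'd': at 15 (fail-walked)
pos 38 'a': at 6 (fail-walked)
pos 39 'a': at 6 (fail-walked)
pos 40 'd': at 15 (fail-walked)

All matches (sorted): [[4,0],[5,2],[7,2],[9,4],[12,3],[13,2],[17,1],[17,5],[19,2],[24,5],[26,2],[28,4],[33,5],[34,2]]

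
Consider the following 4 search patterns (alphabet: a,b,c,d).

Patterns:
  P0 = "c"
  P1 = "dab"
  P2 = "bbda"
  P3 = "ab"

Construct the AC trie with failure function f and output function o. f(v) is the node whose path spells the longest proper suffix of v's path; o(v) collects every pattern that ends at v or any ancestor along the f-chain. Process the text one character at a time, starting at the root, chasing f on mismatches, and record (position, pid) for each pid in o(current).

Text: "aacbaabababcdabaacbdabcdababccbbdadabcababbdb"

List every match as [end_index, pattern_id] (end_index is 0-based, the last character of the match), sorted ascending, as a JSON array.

Build:
Trie nodes:
  n0 'ε': a→9 b→5 c→1 d→2
  n1 'c': ·  [P0 ends]
  n2 'd': a→3
  n3 'da': b→4
  n4 'dab': ·  [P1 ends]
  n5 'b': b→6
  n6 'bb': d→7
  n7 'bbd': a→8
  n8 'bbda': ·  [P2 ends]
  n9 'a': b→10
  n10 'ab': ·  [P3 ends]

Failure links (BFS by depth):
  fail(1) 'c': from fail(0)=0 chase 'c': 0 ⇒ 0;  out={0}∪out(0)={0}
  fail(2) 'd': from fail(0)=0 chase 'd': 0 ⇒ 0;  out=∅∪out(0)=∅
  fail(5) 'b': from fail(0)=0 chase 'b': 0 ⇒ 0;  out=∅∪out(0)=∅
  fail(9) 'a': from fail(0)=0 chase 'a': 0 ⇒ 0;  out=∅∪out(0)=∅
  fail(3) 'da': from fail(2)=0 chase 'a': 0 ⇒ 9;  out=∅∪out(9)=∅
  fail(6) 'bb': from fail(5)=0 chase 'b': 0 ⇒ 5;  out=∅∪out(5)=∅
  fail(10) 'ab': from fail(9)=0 chase 'b': 0 ⇒ 5;  out={3}∪out(5)={3}
  fail(4) 'dab': from fail(3)=9 chase 'b': 9 ⇒ 10;  out={1}∪out(10)={1,3}
  fail(7) 'bbd': from fail(6)=5 chase 'd': 5→0 ⇒ 2;  out=∅∪out(2)=∅
  fail(8) 'bbda': from fail(7)=2 chase 'a': 2 ⇒ 3;  out={2}∪out(3)={2}

Run:
pos 0 'a': at 9
pos 1 'a': at 9 ·f
pos 2 'c': at 1 ·f  → match P0@[2:2]
pos 3 'b': at 5 ·f
pos 4 'a': at 9 ·f
pos 5 'a': at 9 ·f
pos 6 'b': at 10  → match P3@[5:6]
pos 7 'a': at 9 ·f
pos 8 'b': at 10  → match P3@[7:8]
pos 9 'a': at 9 ·f
pos 10 'b': at 10  → match P3@[9:10]
pos 11 'c': at 1 ·f  → match P0@[11:11]
pos 12 'd': at 2 ·f
pos 13 'a': at 3
pos 14 'b': at 4  → match P1@[12:14],P3@[13:14]
pos 15 'a': at 9 ·f
pos 16 'a': at 9 ·f
pos 17 'c': at 1 ·f  → match P0@[17:17]
pos 18 'b': at 5 ·f
pos 19 'd': at 2 ·f
pos 20 'a': at 3
pos 21 'b': at 4  → match P1@[19:21],P3@[20:21]
pos 22 'c': at 1 ·f  → match P0@[22:22]
pos 23 'd': at 2 ·f
pos 24 'a': at 3
pos 25 'b': at 4  → match P1@[23:25],P3@[24:25]
pos 26 'a': at 9 ·f
pos 27 'b': at 10  → match P3@[26:27]
pos 28 'c': at 1 ·f  → match P0@[28:28]
pos 29 'c': at 1 ·f  → match P0@[29:29]
pos 30 'b': at 5 ·f
pos 31 'b': at 6
pos 32 'd': at 7
pos 33 'a': at 8  → match P2@[30:33]
pos 34 'd': at 2 ·f
pos 35 'a': at 3
pos 36 'b': at 4  → match P1@[34:36],P3@[35:36]
pos 37 'c': at 1 ·f  → match P0@[37:37]
pos 38 'a': at 9 ·f
pos 39 'b': at 10  → match P3@[38:39]
pos 40 'a': at 9 ·f
pos 41 'b': at 10  → match P3@[40:41]
pos 42 'b': at 6 ·f
pos 43 'd': at 7
pos 44 'b': at 5 ·f

Matches: [[2,0],[6,3],[8,3],[10,3],[11,0],[14,1],[14,3],[17,0],[21,1],[21,3],[22,0],[25,1],[25,3],[27,3],[28,0],[29,0],[33,2],[36,1],[36,3],[37,0],[39,3],[41,3]]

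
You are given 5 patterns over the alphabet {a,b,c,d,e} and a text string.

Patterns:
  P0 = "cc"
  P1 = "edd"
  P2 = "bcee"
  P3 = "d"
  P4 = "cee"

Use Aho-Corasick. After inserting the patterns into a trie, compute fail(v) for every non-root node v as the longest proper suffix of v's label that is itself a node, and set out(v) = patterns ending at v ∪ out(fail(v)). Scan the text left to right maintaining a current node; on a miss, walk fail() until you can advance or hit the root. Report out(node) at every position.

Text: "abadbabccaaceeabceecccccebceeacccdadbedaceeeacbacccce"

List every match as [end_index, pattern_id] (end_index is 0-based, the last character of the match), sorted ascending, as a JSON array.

Build:
Trie (insert patterns):
  n0 'ε': b→6 c→1 d→10 e→3
  n1 'c': c→2 e→11
  n2 'cc': ·  ←P0
  n3 'e': d→4
  n4 'ed': d→5
  n5 'edd': ·  ←P1
  n6 'b': c→7
  n7 'bc': e→8
  n8 'bce': e→9
  n9 'bcee': ·  ←P2
  n10 'd': ·  ←P3
  n11 'ce': e→12
  n12 'cee': ·  ←P4

Failure links (BFS by depth):
  fail(1) 'c': from fail(0)=0 chase 'c': 0 ⇒ 0;  out=∅∪out(0)=∅
  fail(3) 'e': from fail(0)=0 chase 'e': 0 ⇒ 0;  out=∅∪out(0)=∅
  fail(6) 'b': from fail(0)=0 chase 'b': 0 ⇒ 0;  out=∅∪out(0)=∅
  fail(10) 'd': from fail(0)=0 chase 'd': 0 ⇒ 0;  out={3}∪out(0)={3}
  fail(2) 'cc': from fail(1)=0 chase 'c': 0 ⇒ 1;  out={0}∪out(1)={0}
  fail(4) 'ed': from fail(3)=0 chase 'd': 0 ⇒ 10;  out=∅∪out(10)={3}
  fail(7) 'bc': from fail(6)=0 chase 'c': 0 ⇒ 1;  out=∅∪out(1)=∅
  fail(11) 'ce': from fail(1)=0 chase 'e': 0 ⇒ 3;  out=∅∪out(3)=∅
  fail(5) 'edd': from fail(4)=10 chase 'd': 10→0 ⇒ 10;  out={1}∪out(10)={1,3}
  fail(8) 'bce': from fail(7)=1 chase 'e': 1 ⇒ 11;  out=∅∪out(11)=∅
  fail(12) 'cee': from fail(11)=3 chase 'e': 3→0 ⇒ 3;  out={4}∪out(3)={4}
  fail(9) 'bcee': from fail(8)=11 chase 'e': 11 ⇒ 12;  out={2}∪out(12)={2,4}

Scan:
[0] read 'a'  n0⇒n0
[1] read 'b'  n0⇒n6
[2] read 'a'  n6⇒n0 ·f
[3] read 'd'  n0⇒n10  → match P3@[3:3]
[4] read 'b'  n10⇒n6 ·f
[5] read 'a'  n6⇒n0 ·f
[6] read 'b'  n0⇒n6
[7] read 'c'  n6⇒n7
[8] read 'c'  n7⇒n2 ·f  → match P0@[7:8]
[9] read 'a'  n2⇒n0 ·f
[10] read 'a'  n0⇒n0
[11] read 'c'  n0⇒n1
[12] read 'e'  n1⇒n11
[13] read 'e'  n11⇒n12  → match P4@[11:13]
[14] read 'a'  n12⇒n0 ·f
[15] read 'b'  n0⇒n6
[16] read 'c'  n6⇒n7
[17] read 'e'  n7⇒n8
[18] read 'e'  n8⇒n9  → match P2@[15:18],P4@[16:18]
[19] read 'c'  n9⇒n1 ·f
[20] read 'c'  n1⇒n2  → match P0@[19:20]
[21] read 'c'  n2⇒n2 ·f  → match P0@[20:21]
[22] read 'c'  n2⇒n2 ·f  → match P0@[21:22]
[23] read 'c'  n2⇒n2 ·f  → match P0@[22:23]
[24] read 'e'  n2⇒n11 ·f
[25] read 'b'  n11⇒n6 ·f
[26] read 'c'  n6⇒n7
[27] read 'e'  n7⇒n8
[28] read 'e'  n8⇒n9  → match P2@[25:28],P4@[26:28]
[29] read 'a'  n9⇒n0 ·f
[30] read 'c'  n0⇒n1
[31] read 'c'  n1⇒n2  → match P0@[30:31]
[32] read 'c'  n2⇒n2 ·f  → match P0@[31:32]
[33] read 'd'  n2⇒n10 ·f  → match P3@[33:33]
[34] read 'a'  n10⇒n0 ·f
[35] read 'd'  n0⇒n10  → match P3@[35:35]
[36] read 'b'  n10⇒n6 ·f
[37] read 'e'  n6⇒n3 ·f
[38] read 'd'  n3⇒n4  → match P3@[38:38]
[39] read 'a'  n4⇒n0 ·f
[40] read 'c'  n0⇒n1
[41] read 'e'  n1⇒n11
[42] read 'e'  n11⇒n12  → match P4@[40:42]
[43] read 'e'  n12⇒n3 ·f
[44] read 'a'  n3⇒n0 ·f
[45] read 'c'  n0⇒n1
[46] read 'b'  n1⇒n6 ·f
[47] read 'a'  n6⇒n0 ·f
[48] read 'c'  n0⇒n1
[49] read 'c'  n1⇒n2  → match P0@[48:49]
[50] read 'c'  n2⇒n2 ·f  → match P0@[49:50]
[51] read 'c'  n2⇒n2 ·f  → match P0@[50:51]
[52] read 'e'  n2⇒n11 ·f

Matches: [[3,3],[8,0],[13,4],[18,2],[18,4],[20,0],[21,0],[22,0],[23,0],[28,2],[28,4],[31,0],[32,0],[33,3],[35,3],[38,3],[42,4],[49,0],[50,0],[51,0]]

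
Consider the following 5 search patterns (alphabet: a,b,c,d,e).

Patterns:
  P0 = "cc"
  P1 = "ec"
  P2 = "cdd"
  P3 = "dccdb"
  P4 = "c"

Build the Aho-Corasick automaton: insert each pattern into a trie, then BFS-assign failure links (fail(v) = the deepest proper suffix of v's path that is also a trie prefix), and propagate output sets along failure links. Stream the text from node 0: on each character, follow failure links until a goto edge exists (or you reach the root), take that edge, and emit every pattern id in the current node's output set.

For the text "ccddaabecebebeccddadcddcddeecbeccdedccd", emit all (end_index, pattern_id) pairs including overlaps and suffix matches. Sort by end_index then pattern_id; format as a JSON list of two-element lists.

Build automaton:
Trie nodes:
  0='ε' goto c→1 d→7 e→3
  1='c' goto c→2 d→5  [P4 ends]
  2='cc' goto ·  [P0 ends]
  3='e' goto c→4
  4='ec' goto ·  [P1 ends]
  5='cd' goto d→6
  6='cdd' goto ·  [P2 ends]
  7='d' goto c→8
  8='dc' goto c→9
  9='dcc' goto d→10
  10='dccd' goto b→11
  11='dccdb' goto ·  [P3 ends]

Failure links (BFS by depth):
  n1('c'): parent n0 fail=0; on 'c' 0 → fail=0;  out {4}∪∅={4}
  n3('e'): parent n0 fail=0; on 'e' 0 → fail=0;  out ∅∪∅=∅
  n7('d'): parent n0 fail=0; on 'd' 0 → fail=0;  out ∅∪∅=∅
  n2('cc'): parent n1 fail=0; on 'c' 0 → fail=1;  out {0}∪{4}={0,4}
  n4('ec'): parent n3 fail=0; on 'c' 0 → fail=1;  out {1}∪{4}={1,4}
  n5('cd'): parent n1 fail=0; on 'd' 0 → fail=7;  out ∅∪∅=∅
  n8('dc'): parent n7 fail=0; on 'c' 0 → fail=1;  out ∅∪{4}={4}
  n6('cdd'): parent n5 fail=7; on 'd' 7→0 → fail=7;  out {2}∪∅={2}
  n9('dcc'): parent n8 fail=1; on 'c' 1 → fail=2;  out ∅∪{0,4}={0,4}
  n10('dccd'): parent n9 fail=2; on 'd' 2→1 → fail=5;  out ∅∪∅=∅
  n11('dccdb'): parent n10 fail=5; on 'b' 5→7→0 → fail=0;  out {3}∪∅={3}

Scan:
[0] read 'c'  n0⇒n1  emit P4@[0:0]
[1] read 'c'  n1⇒n2  emit P0@[0:1],P4@[1:1]
[2] read 'd'  n2⇒n5 (via fail)
[3] read 'd'  n5⇒n6  emit P2@[1:3]
[4] read 'a'  n6⇒n0 (via fail)
[5] read 'a'  n0⇒n0
[6] read 'b'  n0⇒n0
[7] read 'e'  n0⇒n3
[8] read 'c'  n3⇒n4  emit P1@[7:8],P4@[8:8]
[9] read 'e'  n4⇒n3 (via fail)
[10] read 'b'  n3⇒n0 (via fail)
[11] read 'e'  n0⇒n3
[12] read 'b'  n3⇒n0 (via fail)
[13] read 'e'  n0⇒n3
[14] read 'c'  n3⇒n4  emit P1@[13:14],P4@[14:14]
[15] read 'c'  n4⇒n2 (via fail)  emit P0@[14:15],P4@[15:15]
[16] read 'd'  n2⇒n5 (via fail)
[17] read 'd'  n5⇒n6  emit P2@[15:17]
[18] read 'a'  n6⇒n0 (via fail)
[19] read 'd'  n0⇒n7
[20] read 'c'  n7⇒n8  emit P4@[20:20]
[21] read 'd'  n8⇒n5 (via fail)
[22] read 'd'  n5⇒n6  emit P2@[20:22]
[23] read 'c'  n6⇒n8 (via fail)  emit P4@[23:23]
[24] read 'd'  n8⇒n5 (via fail)
[25] read 'd'  n5⇒n6  emit P2@[23:25]
[26] read 'e'  n6⇒n3 (via fail)
[27] read 'e'  n3⇒n3 (via fail)
[28] read 'c'  n3⇒n4  emit P1@[27:28],P4@[28:28]
[29] read 'b'  n4⇒n0 (via fail)
[30] read 'e'  n0⇒n3
[31] read 'c'  n3⇒n4  emit P1@[30:31],P4@[31:31]
[32] read 'c'  n4⇒n2 (via fail)  emit P0@[31:32],P4@[32:32]
[33] read 'd'  n2⇒n5 (via fail)
[34] read 'e'  n5⇒n3 (via fail)
[35] read 'd'  n3⇒n7 (via fail)
[36] read 'c'  n7⇒n8  emit P4@[36:36]
[37] read 'c'  n8⇒n9  emit P0@[36:37],P4@[37:37]
[38] read 'd'  n9⇒n10

Result: [[0,4],[1,0],[1,4],[3,2],[8,1],[8,4],[14,1],[14,4],[15,0],[15,4],[17,2],[20,4],[22,2],[23,4],[25,2],[28,1],[28,4],[31,1],[31,4],[32,0],[32,4],[36,4],[37,0],[37,4]]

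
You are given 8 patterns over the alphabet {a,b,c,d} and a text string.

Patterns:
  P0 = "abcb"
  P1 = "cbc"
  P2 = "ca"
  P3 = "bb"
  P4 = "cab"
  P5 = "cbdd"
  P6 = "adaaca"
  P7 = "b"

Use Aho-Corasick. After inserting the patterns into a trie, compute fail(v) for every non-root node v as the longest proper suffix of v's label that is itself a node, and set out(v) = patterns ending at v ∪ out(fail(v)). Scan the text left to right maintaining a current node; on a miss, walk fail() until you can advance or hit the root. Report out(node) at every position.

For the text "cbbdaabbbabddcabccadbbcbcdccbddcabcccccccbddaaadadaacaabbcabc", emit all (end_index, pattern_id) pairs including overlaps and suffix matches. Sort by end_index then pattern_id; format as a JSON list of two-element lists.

Construct AC machine:
Trie nodes:
  0='ε' goto a→1 b→9 c→5
  1='a' goto b→2 d→14
  2='ab' goto c→3
  3='abc' goto b→4
  4='abcb' goto ·  [P0 ends]
  5='c' goto a→8 b→6
  6='cb' goto c→7 d→12
  7='cbc' goto ·  [P1 ends]
  8='ca' goto b→11  [P2 ends]
  9='b' goto b→10  [P7 ends]
  10='bb' goto ·  [P3 ends]
  11='cab' goto ·  [P4 ends]
  12='cbd' goto d→13
  13='cbdd' goto ·  [P5 ends]
  14='ad' goto a→15
  15='ada' goto a→16
  16='adaa' goto c→17
  17='adaac' goto a→18
  18='adaaca' goto ·  [P6 ends]

BFS fail/out derivation:
  n1('a'): parent n0 fail=0; on 'a' 0 → fail=0;  out ∅∪∅=∅
  n5('c'): parent n0 fail=0; on 'c' 0 → fail=0;  out ∅∪∅=∅
  n9('b'): parent n0 fail=0; on 'b' 0 → fail=0;  out {7}∪∅={7}
  n2('ab'): parent n1 fail=0; on 'b' 0 → fail=9;  out ∅∪{7}={7}
  n6('cb'): parent n5 fail=0; on 'b' 0 → fail=9;  out ∅∪{7}={7}
  n8('ca'): parent n5 fail=0; on 'a' 0 → fail=1;  out {2}∪∅={2}
  n10('bb'): parent n9 fail=0; on 'b' 0 → fail=9;  out {3}∪{7}={3,7}
  n14('ad'): parent n1 fail=0; on 'd' 0 → fail=0;  out ∅∪∅=∅
  n3('abc'): parent n2 fail=9; on 'c' 9→0 → fail=5;  out ∅∪∅=∅
  n7('cbc'): parent n6 fail=9; on 'c' 9→0 → fail=5;  out {1}∪∅={1}
  n11('cab'): parent n8 fail=1; on 'b' 1 → fail=2;  out {4}∪{7}={4,7}
  n12('cbd'): parent n6 fail=9; on 'd' 9→0 → fail=0;  out ∅∪∅=∅
  n15('ada'): parent n14 fail=0; on 'a' 0 → fail=1;  out ∅∪∅=∅
  n4('abcb'): parent n3 fail=5; on 'b' 5 → fail=6;  out {0}∪{7}={0,7}
  n13('cbdd'): parent n12 fail=0; on 'd' 0 → fail=0;  out {5}∪∅={5}
  n16('adaa'): parent n15 fail=1; on 'a' 1→0 → fail=1;  out ∅∪∅=∅
  n17('adaac'): parent n16 fail=1; on 'c' 1→0 → fail=5;  out ∅∪∅=∅
  n18('adaaca'): parent n17 fail=5; on 'a' 5 → fail=8;  out {6}∪{2}={2,6}

Text stream:
[0] read 'c'  n0⇒n5
[1] read 'b'  n5⇒n6  emit P7@[1:1]
[2] read 'b'  n6⇒n10 (via fail)  emit P3@[1:2],P7@[2:2]
[3] read 'd'  n10⇒n0 (via fail)
[4] read 'a'  n0⇒n1
[5] read 'a'  n1⇒n1 (via fail)
[6] read 'b'  n1⇒n2  emit P7@[6:6]
[7] read 'b'  n2⇒n10 (via fail)  emit P3@[6:7],P7@[7:7]
[8] read 'b'  n10⇒n10 (via fail)  emit P3@[7:8],P7@[8:8]
[9] read 'a'  n10⇒n1 (via fail)
[10] read 'b'  n1⇒n2  emit P7@[10:10]
[11] read 'd'  n2⇒n0 (via fail)
[12] read 'd'  n0⇒n0
[13] read 'c'  n0⇒n5
[14] read 'a'  n5⇒n8  emit P2@[13:14]
[15] read 'b'  n8⇒n11  emit P4@[13:15],P7@[15:15]
[16] read 'c'  n11⇒n3 (via fail)
[17] read 'c'  n3⇒n5 (via fail)
[18] read 'a'  n5⇒n8  emit P2@[17:18]
[19] read 'd'  n8⇒n14 (via fail)
[20] read 'b'  n14⇒n9 (via fail)  emit P7@[20:20]
[21] read 'b'  n9⇒n10  emit P3@[20:21],P7@[21:21]
[22] read 'c'  n10⇒n5 (via fail)
[23] read 'b'  n5⇒n6  emit P7@[23:23]
[24] read 'c'  n6⇒n7  emit P1@[22:24]
[25] read 'd'  n7⇒n0 (via fail)
[26] read 'c'  n0⇒n5
[27] read 'c'  n5⇒n5 (via fail)
[28] read 'b'  n5⇒n6  emit P7@[28:28]
[29] read 'd'  n6⇒n12
[30] read 'd'  n12⇒n13  emit P5@[27:30]
[31] read 'c'  n13⇒n5 (via fail)
[32] read 'a'  n5⇒n8  emit P2@[31:32]
[33] read 'b'  n8⇒n11  emit P4@[31:33],P7@[33:33]
[34] read 'c'  n11⇒n3 (via fail)
[35] read 'c'  n3⇒n5 (via fail)
[36] read 'c'  n5⇒n5 (via fail)
[37] read 'c'  n5⇒n5 (via fail)
[38] read 'c'  n5⇒n5 (via fail)
[39] read 'c'  n5⇒n5 (via fail)
[40] read 'c'  n5⇒n5 (via fail)
[41] read 'b'  n5⇒n6  emit P7@[41:41]
[42] read 'd'  n6⇒n12
[43] read 'd'  n12⇒n13  emit P5@[40:43]
[44] read 'a'  n13⇒n1 (via fail)
[45] read 'a'  n1⇒n1 (via fail)
[46] read 'a'  n1⇒n1 (via fail)
[47] read 'd'  n1⇒n14
[48] read 'a'  n14⇒n15
[49] read 'd'  n15⇒n14 (via fail)
[50] read 'a'  n14⇒n15
[51] read 'a'  n15⇒n16
[52] read 'c'  n16⇒n17
[53] read 'a'  n17⇒n18  emit P2@[52:53],P6@[48:53]
[54] read 'a'  n18⇒n1 (via fail)
[55] read 'b'  n1⇒n2  emit P7@[55:55]
[56] read 'b'  n2⇒n10 (via fail)  emit P3@[55:56],P7@[56:56]
[57] read 'c'  n10⇒n5 (via fail)
[58] read 'a'  n5⇒n8  emit P2@[57:58]
[59] read 'b'  n8⇒n11  emit P4@[57:59],P7@[59:59]
[60] read 'c'  n11⇒n3 (via fail)

Matches: [[1,7],[2,3],[2,7],[6,7],[7,3],[7,7],[8,3],[8,7],[10,7],[14,2],[15,4],[15,7],[18,2],[20,7],[21,3],[21,7],[23,7],[24,1],[28,7],[30,5],[32,2],[33,4],[33,7],[41,7],[43,5],[53,2],[53,6],[55,7],[56,3],[56,7],[58,2],[59,4],[59,7]]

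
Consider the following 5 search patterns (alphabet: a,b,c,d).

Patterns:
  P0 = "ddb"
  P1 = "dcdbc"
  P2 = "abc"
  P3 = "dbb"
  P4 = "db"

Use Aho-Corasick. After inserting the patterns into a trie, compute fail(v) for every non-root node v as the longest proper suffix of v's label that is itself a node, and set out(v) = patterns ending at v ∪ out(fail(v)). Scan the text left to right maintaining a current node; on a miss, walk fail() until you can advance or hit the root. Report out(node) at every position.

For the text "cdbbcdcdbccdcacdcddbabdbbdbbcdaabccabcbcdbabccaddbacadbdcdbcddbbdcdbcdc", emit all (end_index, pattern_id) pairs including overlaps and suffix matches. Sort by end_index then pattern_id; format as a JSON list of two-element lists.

Construct AC machine:
Trie (insert patterns):
  n0 'ε': a→8 d→1
  n1 'd': b→11 c→4 d→2
  n2 'dd': b→3
  n3 'ddb': ·  ←P0
  n4 'dc': d→5
  n5 'dcd': b→6
  n6 'dcdb': c→7
  n7 'dcdbc': ·  ←P1
  n8 'a': b→9
  n9 'ab': c→10
  n10 'abc': ·  ←P2
  n11 'db': b→12  ←P4
  n12 'dbb': ·  ←P3

Failure links (BFS by depth):
  n1('d'): parent n0 fail=0; on 'd' 0 → fail=0;  out ∅∪∅=∅
  n8('a'): parent n0 fail=0; on 'a' 0 → fail=0;  out ∅∪∅=∅
  n2('dd'): parent n1 fail=0; on 'd' 0 → fail=1;  out ∅∪∅=∅
  n4('dc'): parent n1 fail=0; on 'c' 0 → fail=0;  out ∅∪∅=∅
  n9('ab'): parent n8 fail=0; on 'b' 0 → fail=0;  out ∅∪∅=∅
  n11('db'): parent n1 fail=0; on 'b' 0 → fail=0;  out {4}∪∅={4}
  n3('ddb'): parent n2 fail=1; on 'b' 1 → fail=11;  out {0}∪{4}={0,4}
  n5('dcd'): parent n4 fail=0; on 'd' 0 → fail=1;  out ∅∪∅=∅
  n10('abc'): parent n9 fail=0; on 'c' 0 → fail=0;  out {2}∪∅={2}
  n12('dbb'): parent n11 fail=0; on 'b' 0 → fail=0;  out {3}∪∅={3}
  n6('dcdb'): parent n5 fail=1; on 'b' 1 → fail=11;  out ∅∪{4}={4}
  n7('dcdbc'): parent n6 fail=11; on 'c' 11→0 → fail=0;  out {1}∪∅={1}

Run:
[0] read 'c'  n0⇒n0
[1] read 'd'  n0⇒n1
[2] read 'b'  n1⇒n11  → match P4@[1:2]
[3] read 'b'  n11⇒n12  → match P3@[1:3]
[4] read 'c'  n12⇒n0 (fail-walked)
[5] read 'd'  n0⇒n1
[6] read 'c'  n1⇒n4
[7] read 'd'  n4⇒n5
[8] read 'b'  n5⇒n6  → match P4@[7:8]
[9] read 'c'  n6⇒n7  → match P1@[5:9]
[10] read 'c'  n7⇒n0 (fail-walked)
[11] read 'd'  n0⇒n1
[12] read 'c'  n1⇒n4
[13] read 'a'  n4⇒n8 (fail-walked)
[14] read 'c'  n8⇒n0 (fail-walked)
[15] read 'd'  n0⇒n1
[16] read 'c'  n1⇒n4
[17] read 'd'  n4⇒n5
[18] read 'd'  n5⇒n2 (fail-walked)
[19] read 'b'  n2⇒n3  → match P0@[17:19],P4@[18:19]
[20] read 'a'  n3⇒n8 (fail-walked)
[21] read 'b'  n8⇒n9
[22] read 'd'  n9⇒n1 (fail-walked)
[23] read 'b'  n1⇒n11  → match P4@[22:23]
[24] read 'b'  n11⇒n12  → match P3@[22:24]
[25] read 'd'  n12⇒n1 (fail-walked)
[26] read 'b'  n1⇒n11  → match P4@[25:26]
[27] read 'b'  n11⇒n12  → match P3@[25:27]
[28] read 'c'  n12⇒n0 (fail-walked)
[29] read 'd'  n0⇒n1
[30] read 'a'  n1⇒n8 (fail-walked)
[31] read 'a'  n8⇒n8 (fail-walked)
[32] read 'b'  n8⇒n9
[33] read 'c'  n9⇒n10  → match P2@[31:33]
[34] read 'c'  n10⇒n0 (fail-walked)
[35] read 'a'  n0⇒n8
[36] read 'b'  n8⇒n9
[37] read 'c'  n9⇒n10  → match P2@[35:37]
[38] read 'b'  n10⇒n0 (fail-walked)
[39] read 'c'  n0⇒n0
[40] read 'd'  n0⇒n1
[41] read 'b'  n1⇒n11  → match P4@[40:41]
[42] read 'a'  n11⇒n8 (fail-walked)
[43] read 'b'  n8⇒n9
[44] read 'c'  n9⇒n10  → match P2@[42:44]
[45] read 'c'  n10⇒n0 (fail-walked)
[46] read 'a'  n0⇒n8
[47] read 'd'  n8⇒n1 (fail-walked)
[48] read 'd'  n1⇒n2
[49] read 'b'  n2⇒n3  → match P0@[47:49],P4@[48:49]
[50] read 'a'  n3⇒n8 (fail-walked)
[51] read 'c'  n8⇒n0 (fail-walked)
[52] read 'a'  n0⇒n8
[53] read 'd'  n8⇒n1 (fail-walked)
[54] read 'b'  n1⇒n11  → match P4@[53:54]
[55] read 'd'  n11⇒n1 (fail-walked)
[56] read 'c'  n1⇒n4
[57] read 'd'  n4⇒n5
[58] read 'b'  n5⇒n6  → match P4@[57:58]
[59] read 'c'  n6⇒n7  → match P1@[55:59]
[60] read 'd'  n7⇒n1 (fail-walked)
[61] read 'd'  n1⇒n2
[62] read 'b'  n2⇒n3  → match P0@[60:62],P4@[61:62]
[63] read 'b'  n3⇒n12 (fail-walked)  → match P3@[61:63]
[64] read 'd'  n12⇒n1 (fail-walked)
[65] read 'c'  n1⇒n4
[66] read 'd'  n4⇒n5
[67] read 'b'  n5⇒n6  → match P4@[66:67]
[68] read 'c'  n6⇒n7  → match P1@[64:68]
[69] read 'd'  n7⇒n1 (fail-walked)
[70] read 'c'  n1⇒n4

All matches (sorted): [[2,4],[3,3],[8,4],[9,1],[19,0],[19,4],[23,4],[24,3],[26,4],[27,3],[33,2],[37,2],[41,4],[44,2],[49,0],[49,4],[54,4],[58,4],[59,1],[62,0],[62,4],[63,3],[67,4],[68,1]]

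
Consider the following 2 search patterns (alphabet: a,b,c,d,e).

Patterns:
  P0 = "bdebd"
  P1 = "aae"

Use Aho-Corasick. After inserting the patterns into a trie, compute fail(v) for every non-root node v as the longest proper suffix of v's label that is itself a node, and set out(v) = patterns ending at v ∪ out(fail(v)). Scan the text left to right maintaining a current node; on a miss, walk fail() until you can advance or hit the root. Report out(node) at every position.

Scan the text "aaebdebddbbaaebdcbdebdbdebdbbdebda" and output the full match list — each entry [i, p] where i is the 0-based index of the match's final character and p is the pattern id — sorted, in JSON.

Build:
Trie nodes:
  0='ε' goto a→6 b→1
  1='b' goto d→2
  2='bd' goto e→3
  3='bde' goto b→4
  4='bdeb' goto d→5
  5='bdebd' goto ·  ←P0
  6='a' goto a→7
  7='aa' goto e→8
  8='aae' goto ·  ←P1

Failure links (BFS by depth):
  fail(1) 'b': from fail(0)=0 chase 'b': 0 ⇒ 0;  out=∅∪out(0)=∅
  fail(6) 'a': from fail(0)=0 chase 'a': 0 ⇒ 0;  out=∅∪out(0)=∅
  fail(2) 'bd': from fail(1)=0 chase 'd': 0 ⇒ 0;  out=∅∪out(0)=∅
  fail(7) 'aa': from fail(6)=0 chase 'a': 0 ⇒ 6;  out=∅∪out(6)=∅
  fail(3) 'bde': from fail(2)=0 chase 'e': 0 ⇒ 0;  out=∅∪out(0)=∅
  fail(8) 'aae': from fail(7)=6 chase 'e': 6→0 ⇒ 0;  out={1}∪out(0)={1}
  fail(4) 'bdeb': from fail(3)=0 chase 'b': 0 ⇒ 1;  out=∅∪out(1)=∅
  fail(5) 'bdebd': from fail(4)=1 chase 'd': 1 ⇒ 2;  out={0}∪out(2)={0}

Run:
[0] read 'a'  n0⇒n6
[1] read 'a'  n6⇒n7
[2] read 'e'  n7⇒n8  emit P1@[0:2]
[3] read 'b'  n8⇒n1 (fail-walked)
[4] read 'd'  n1⇒n2
[5] read 'e'  n2⇒n3
[6] read 'b'  n3⇒n4
[7] read 'd'  n4⇒n5  emit P0@[3:7]
[8] read 'd'  n5⇒n0 (fail-walked)
[9] read 'b'  n0⇒n1
[10] read 'b'  n1⇒n1 (fail-walked)
[11] read 'a'  n1⇒n6 (fail-walked)
[12] read 'a'  n6⇒n7
[13] read 'e'  n7⇒n8  emit P1@[11:13]
[14] read 'b'  n8⇒n1 (fail-walked)
[15] read 'd'  n1⇒n2
[16] read 'c'  n2⇒n0 (fail-walked)
[17] read 'b'  n0⇒n1
[18] read 'd'  n1⇒n2
[19] read 'e'  n2⇒n3
[20] read 'b'  n3⇒n4
[21] read 'd'  n4⇒n5  emit P0@[17:21]
[22] read 'b'  n5⇒n1 (fail-walked)
[23] read 'd'  n1⇒n2
[24] read 'e'  n2⇒n3
[25] read 'b'  n3⇒n4
[26] read 'd'  n4⇒n5  emit P0@[22:26]
[27] read 'b'  n5⇒n1 (fail-walked)
[28] read 'b'  n1⇒n1 (fail-walked)
[29] read 'd'  n1⇒n2
[30] read 'e'  n2⇒n3
[31] read 'b'  n3⇒n4
[32] read 'd'  n4⇒n5  emit P0@[28:32]
[33] read 'a'  n5⇒n6 (fail-walked)

Result: [[2,1],[7,0],[13,1],[21,0],[26,0],[32,0]]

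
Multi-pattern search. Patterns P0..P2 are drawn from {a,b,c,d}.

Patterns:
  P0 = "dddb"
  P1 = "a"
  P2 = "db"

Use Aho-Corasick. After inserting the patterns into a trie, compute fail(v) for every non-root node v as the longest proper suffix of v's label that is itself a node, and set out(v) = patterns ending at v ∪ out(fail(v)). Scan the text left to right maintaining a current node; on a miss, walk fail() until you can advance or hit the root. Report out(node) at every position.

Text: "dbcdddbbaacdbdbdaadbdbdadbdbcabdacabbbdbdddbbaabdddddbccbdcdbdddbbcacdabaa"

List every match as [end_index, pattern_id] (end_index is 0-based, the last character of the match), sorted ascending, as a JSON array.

Build automaton:
Trie (insert patterns):
  0='ε' goto a→5 d→1
  1='d' goto b→6 d→2
  2='dd' goto d→3
  3='ddd' goto b→4
  4='dddb' goto ·  [P0 ends]
  5='a' goto ·  [P1 ends]
  6='db' goto ·  [P2 ends]

BFS fail/out derivation:
  fail(1) 'd': from fail(0)=0 chase 'd': 0 ⇒ 0;  out=∅∪out(0)=∅
  fail(5) 'a': from fail(0)=0 chase 'a': 0 ⇒ 0;  out={1}∪out(0)={1}
  fail(2) 'dd': from fail(1)=0 chase 'd': 0 ⇒ 1;  out=∅∪out(1)=∅
  fail(6) 'db': from fail(1)=0 chase 'b': 0 ⇒ 0;  out={2}∪out(0)={2}
  fail(3) 'ddd': from fail(2)=1 chase 'd': 1 ⇒ 2;  out=∅∪out(2)=∅
  fail(4) 'dddb': from fail(3)=2 chase 'b': 2→1 ⇒ 6;  out={0}∪out(6)={0,2}

Scan:
pos 0 'd': at 1
pos 1 'b': at 6  → match P2@[0:1]
pos 2 'c': at 0 ·f
pos 3 'd': at 1
pos 4 'd': at 2
pos 5 'd': at 3
pos 6 'b': at 4  → match P0@[3:6],P2@[5:6]
pos 7 'b': at 0 ·f
pos 8 'a': at 5  → match P1@[8:8]
pos 9 'a': at 5 ·f  → match P1@[9:9]
pos 10 'c': at 0 ·f
pos 11 'd': at 1
pos 12 'b': at 6  → match P2@[11:12]
pos 13 'd': at 1 ·f
pos 14 'b': at 6  → match P2@[13:14]
pos 15 'd': at 1 ·f
pos 16 'a': at 5 ·f  → match P1@[16:16]
pos 17 'a': at 5 ·f  → match P1@[17:17]
pos 18 'd': at 1 ·f
pos 19 'b': at 6  → match P2@[18:19]
pos 20 'd': at 1 ·f
pos 21 'b': at 6  → match P2@[20:21]
pos 22 'd': at 1 ·f
pos 23 'a': at 5 ·f  → match P1@[23:23]
pos 24 'd': at 1 ·f
pos 25 'b': at 6  → match P2@[24:25]
pos 26 'd': at 1 ·f
pos 27 'b': at 6  → match P2@[26:27]
pos 28 'c': at 0 ·f
pos 29 'a': at 5  → match P1@[29:29]
pos 30 'b': at 0 ·f
pos 31 'd': at 1
pos 32 'a': at 5 ·f  → match P1@[32:32]
pos 33 'c': at 0 ·f
pos 34 'a': at 5  → match P1@[34:34]
pos 35 'b': at 0 ·f
pos 36 'b': at 0
pos 37 'b': at 0
pos 38 'd': at 1
pos 39 'b': at 6  → match P2@[38:39]
pos 40 'd': at 1 ·f
pos 41 'd': at 2
pos 42 'd': at 3
pos 43 'b': at 4  → match P0@[40:43],P2@[42:43]
pos 44 'b': at 0 ·f
pos 45 'a': at 5  → match P1@[45:45]
pos 46 'a': at 5 ·f  → match P1@[46:46]
pos 47 'b': at 0 ·f
pos 48 'd': at 1
pos 49 'd': at 2
pos 50 'd': at 3
pos 51 'd': at 3 ·f
pos 52 'd': at 3 ·f
pos 53 'b': at 4  → match P0@[50:53],P2@[52:53]
pos 54 'c': at 0 ·f
pos 55 'c': at 0
pos 56 'b': at 0
pos 57 'd': at 1
pos 58 'c': at 0 ·f
pos 59 'd': at 1
pos 60 'b': at 6  → match P2@[59:60]
pos 61 'd': at 1 ·f
pos 62 'd': at 2
pos 63 'd': at 3
pos 64 'b': at 4  → match P0@[61:64],P2@[63:64]
pos 65 'b': at 0 ·f
pos 66 'c': at 0
pos 67 'a': at 5  → match P1@[67:67]
pos 68 'c': at 0 ·f
pos 69 'd': at 1
pos 70 'a': at 5 ·f  → match P1@[70:70]
pos 71 'b': at 0 ·f
pos 72 'a': at 5  → match P1@[72:72]
pos 73 'a': at 5 ·f  → match P1@[73:73]

Result: [[1,2],[6,0],[6,2],[8,1],[9,1],[12,2],[14,2],[16,1],[17,1],[19,2],[21,2],[23,1],[25,2],[27,2],[29,1],[32,1],[34,1],[39,2],[43,0],[43,2],[45,1],[46,1],[53,0],[53,2],[60,2],[64,0],[64,2],[67,1],[70,1],[72,1],[73,1]]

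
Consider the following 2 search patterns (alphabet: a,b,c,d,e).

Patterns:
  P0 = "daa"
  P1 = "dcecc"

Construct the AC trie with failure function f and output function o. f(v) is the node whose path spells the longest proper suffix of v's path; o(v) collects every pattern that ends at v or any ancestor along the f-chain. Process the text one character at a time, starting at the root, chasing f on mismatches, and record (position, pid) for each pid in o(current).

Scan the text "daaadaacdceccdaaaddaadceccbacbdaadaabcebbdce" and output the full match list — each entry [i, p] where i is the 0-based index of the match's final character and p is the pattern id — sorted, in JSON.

Build:
Trie (insert patterns):
  0='ε' goto d→1
  1='d' goto a→2 c→4
  2='da' goto a→3
  3='daa' goto ·  [P0 ends]
  4='dc' goto e→5
  5='dce' goto c→6
  6='dcec' goto c→7
  7='dcecc' goto ·  [P1 ends]

Failure links (BFS by depth):
  fail(1) 'd': from fail(0)=0 chase 'd': 0 ⇒ 0;  out=∅∪out(0)=∅
  fail(2) 'da': from fail(1)=0 chase 'a': 0 ⇒ 0;  out=∅∪out(0)=∅
  fail(4) 'dc': from fail(1)=0 chase 'c': 0 ⇒ 0;  out=∅∪out(0)=∅
  fail(3) 'daa': from fail(2)=0 chase 'a': 0 ⇒ 0;  out={0}∪out(0)={0}
  fail(5) 'dce': from fail(4)=0 chase 'e': 0 ⇒ 0;  out=∅∪out(0)=∅
  fail(6) 'dcec': from fail(5)=0 chase 'c': 0 ⇒ 0;  out=∅∪out(0)=∅
  fail(7) 'dcecc': from fail(6)=0 chase 'c': 0 ⇒ 0;  out={1}∪out(0)={1}

Run:
[0] read 'd'  n0⇒n1
[1] read 'a'  n1⇒n2
[2] read 'a'  n2⇒n3  emit P0@[0:2]
[3] read 'a'  n3⇒n0 (via fail)
[4] read 'd'  n0⇒n1
[5] read 'a'  n1⇒n2
[6] read 'a'  n2⇒n3  emit P0@[4:6]
[7] read 'c'  n3⇒n0 (via fail)
[8] read 'd'  n0⇒n1
[9] read 'c'  n1⇒n4
[10] read 'e'  n4⇒n5
[11] read 'c'  n5⇒n6
[12] read 'c'  n6⇒n7  emit P1@[8:12]
[13] read 'd'  n7⇒n1 (via fail)
[14] read 'a'  n1⇒n2
[15] read 'a'  n2⇒n3  emit P0@[13:15]
[16] read 'a'  n3⇒n0 (via fail)
[17] read 'd'  n0⇒n1
[18] read 'd'  n1⇒n1 (via fail)
[19] read 'a'  n1⇒n2
[20] read 'a'  n2⇒n3  emit P0@[18:20]
[21] read 'd'  n3⇒n1 (via fail)
[22] read 'c'  n1⇒n4
[23] read 'e'  n4⇒n5
[24] read 'c'  n5⇒n6
[25] read 'c'  n6⇒n7  emit P1@[21:25]
[26] read 'b'  n7⇒n0 (via fail)
[27] read 'a'  n0⇒n0
[28] read 'c'  n0⇒n0
[29] read 'b'  n0⇒n0
[30] read 'd'  n0⇒n1
[31] read 'a'  n1⇒n2
[32] read 'a'  n2⇒n3  emit P0@[30:32]
[33] read 'd'  n3⇒n1 (via fail)
[34] read 'a'  n1⇒n2
[35] read 'a'  n2⇒n3  emit P0@[33:35]
[36] read 'b'  n3⇒n0 (via fail)
[37] read 'c'  n0⇒n0
[38] read 'e'  n0⇒n0
[39] read 'b'  n0⇒n0
[40] read 'b'  n0⇒n0
[41] read 'd'  n0⇒n1
[42] read 'c'  n1⇒n4
[43] read 'e'  n4⇒n5

Matches: [[2,0],[6,0],[12,1],[15,0],[20,0],[25,1],[32,0],[35,0]]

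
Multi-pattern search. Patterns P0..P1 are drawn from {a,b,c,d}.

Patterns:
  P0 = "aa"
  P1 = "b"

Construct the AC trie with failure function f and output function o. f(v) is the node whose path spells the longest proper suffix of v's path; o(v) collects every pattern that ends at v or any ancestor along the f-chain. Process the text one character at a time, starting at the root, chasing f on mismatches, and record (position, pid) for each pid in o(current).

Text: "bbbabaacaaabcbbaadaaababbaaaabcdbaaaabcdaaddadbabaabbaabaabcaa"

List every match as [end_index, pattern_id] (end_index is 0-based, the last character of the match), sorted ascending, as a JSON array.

Build:
Trie nodes:
  n0 'ε': a→1 b→3
  n1 'a': a→2
  n2 'aa': ·  [P0 ends]
  n3 'b': ·  [P1 ends]

Failure links (BFS by depth):
  n1('a'): parent n0 fail=0; on 'a' 0 → fail=0;  out ∅∪∅=∅
  n3('b'): parent n0 fail=0; on 'b' 0 → fail=0;  out {1}∪∅={1}
  n2('aa'): parent n1 fail=0; on 'a' 0 → fail=1;  out {0}∪∅={0}

Text stream:
i=0 'b': node 0→3  → match P1@[0:0]
i=1 'b': node 3→3 (via fail)  → match P1@[1:1]
i=2 'b': node 3→3 (via fail)  → match P1@[2:2]
i=3 'a': node 3→1 (via fail)
i=4 'b': node 1→3 (via fail)  → match P1@[4:4]
i=5 'a': node 3→1 (via fail)
i=6 'a': node 1→2  → match P0@[5:6]
i=7 'c': node 2→0 (via fail)
i=8 'a': node 0→1
i=9 'a': node 1→2  → match P0@[8:9]
i=10 'a': node 2→2 (via fail)  → match P0@[9:10]
i=11 'b': node 2→3 (via fail)  → match P1@[11:11]
i=12 'c': node 3→0 (via fail)
i=13 'b': node 0→3  → match P1@[13:13]
i=14 'b': node 3→3 (via fail)  → match P1@[14:14]
i=15 'a': node 3→1 (via fail)
i=16 'a': node 1→2  → match P0@[15:16]
i=17 'd': node 2→0 (via fail)
i=18 'a': node 0→1
i=19 'a': node 1→2  → match P0@[18:19]
i=20 'a': node 2→2 (via fail)  → match P0@[19:20]
i=21 'b': node 2→3 (via fail)  → match P1@[21:21]
i=22 'a': node 3→1 (via fail)
i=23 'b': node 1→3 (via fail)  → match P1@[23:23]
i=24 'b': node 3→3 (via fail)  → match P1@[24:24]
i=25 'a': node 3→1 (via fail)
i=26 'a': node 1→2  → match P0@[25:26]
i=27 'a': node 2→2 (via fail)  → match P0@[26:27]
i=28 'a': node 2→2 (via fail)  → match P0@[27:28]
i=29 'b': node 2→3 (via fail)  → match P1@[29:29]
i=30 'c': node 3→0 (via fail)
i=31 'd': node 0→0
i=32 'b': node 0→3  → match P1@[32:32]
i=33 'a': node 3→1 (via fail)
i=34 'a': node 1→2  → match P0@[33:34]
i=35 'a': node 2→2 (via fail)  → match P0@[34:35]
i=36 'a': node 2→2 (via fail)  → match P0@[35:36]
i=37 'b': node 2→3 (via fail)  → match P1@[37:37]
i=38 'c': node 3→0 (via fail)
i=39 'd': node 0→0
i=40 'a': node 0→1
i=41 'a': node 1→2  → match P0@[40:41]
i=42 'd': node 2→0 (via fail)
i=43 'd': node 0→0
i=44 'a': node 0→1
i=45 'd': node 1→0 (via fail)
i=46 'b': node 0→3  → match P1@[46:46]
i=47 'a': node 3→1 (via fail)
i=48 'b': node 1→3 (via fail)  → match P1@[48:48]
i=49 'a': node 3→1 (via fail)
i=50 'a': node 1→2  → match P0@[49:50]
i=51 'b': node 2→3 (via fail)  → match P1@[51:51]
i=52 'b': node 3→3 (via fail)  → match P1@[52:52]
i=53 'a': node 3→1 (via fail)
i=54 'a': node 1→2  → match P0@[53:54]
i=55 'b': node 2→3 (via fail)  → match P1@[55:55]
i=56 'a': node 3→1 (via fail)
i=57 'a': node 1→2  → match P0@[56:57]
i=58 'b': node 2→3 (via fail)  → match P1@[58:58]
i=59 'c': node 3→0 (via fail)
i=60 'a': node 0→1
i=61 'a': node 1→2  → match P0@[60:61]

All matches (sorted): [[0,1],[1,1],[2,1],[4,1],[6,0],[9,0],[10,0],[11,1],[13,1],[14,1],[16,0],[19,0],[20,0],[21,1],[23,1],[24,1],[26,0],[27,0],[28,0],[29,1],[32,1],[34,0],[35,0],[36,0],[37,1],[41,0],[46,1],[48,1],[50,0],[51,1],[52,1],[54,0],[55,1],[57,0],[58,1],[61,0]]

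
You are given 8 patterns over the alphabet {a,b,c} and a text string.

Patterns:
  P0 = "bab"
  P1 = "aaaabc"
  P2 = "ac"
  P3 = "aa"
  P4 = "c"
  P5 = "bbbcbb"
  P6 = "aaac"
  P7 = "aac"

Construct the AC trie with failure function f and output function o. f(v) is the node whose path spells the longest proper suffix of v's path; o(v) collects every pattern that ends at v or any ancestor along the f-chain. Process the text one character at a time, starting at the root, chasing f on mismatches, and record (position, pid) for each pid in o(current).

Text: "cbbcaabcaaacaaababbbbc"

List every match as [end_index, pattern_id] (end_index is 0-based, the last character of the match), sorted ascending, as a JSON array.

Construct AC machine:
Trie nodes:
  0='ε' goto a→4 b→1 c→11
  1='b' goto a→2 b→12
  2='ba' goto b→3
  3='bab' goto ·  [P0 ends]
  4='a' goto a→5 c→10
  5='aa' goto a→6 c→18  [P3 ends]
  6='aaa' goto a→7 c→17
  7='aaaa' goto b→8
  8='aaaab' goto c→9
  9='aaaabc' goto ·  [P1 ends]
  10='ac' goto ·  [P2 ends]
  11='c' goto ·  [P4 ends]
  12='bb' goto b→13
  13='bbb' goto c→14
  14='bbbc' goto b→15
  15='bbbcb' goto b→16
  16='bbbcbb' goto ·  [P5 ends]
  17='aaac' goto ·  [P6 ends]
  18='aac' goto ·  [P7 ends]

BFS fail/out derivation:
  fail(1) 'b': from fail(0)=0 chase 'b': 0 ⇒ 0;  out=∅∪out(0)=∅
  fail(4) 'a': from fail(0)=0 chase 'a': 0 ⇒ 0;  out=∅∪out(0)=∅
  fail(11) 'c': from fail(0)=0 chase 'c': 0 ⇒ 0;  out={4}∪out(0)={4}
  fail(2) 'ba': from fail(1)=0 chase 'a': 0 ⇒ 4;  out=∅∪out(4)=∅
  fail(5) 'aa': from fail(4)=0 chase 'a': 0 ⇒ 4;  out={3}∪out(4)={3}
  fail(10) 'ac': from fail(4)=0 chase 'c': 0 ⇒ 11;  out={2}∪out(11)={2,4}
  fail(12) 'bb': from fail(1)=0 chase 'b': 0 ⇒ 1;  out=∅∪out(1)=∅
  fail(3) 'bab': from fail(2)=4 chase 'b': 4→0 ⇒ 1;  out={0}∪out(1)={0}
  fail(6) 'aaa': from fail(5)=4 chase 'a': 4 ⇒ 5;  out=∅∪out(5)={3}
  fail(13) 'bbb': from fail(12)=1 chase 'b': 1 ⇒ 12;  out=∅∪out(12)=∅
  fail(18) 'aac': from fail(5)=4 chase 'c': 4 ⇒ 10;  out={7}∪out(10)={2,4,7}
  fail(7) 'aaaa': from fail(6)=5 chase 'a': 5 ⇒ 6;  out=∅∪out(6)={3}
  fail(14) 'bbbc': from fail(13)=12 chase 'c': 12→1→0 ⇒ 11;  out=∅∪out(11)={4}
  fail(17) 'aaac': from fail(6)=5 chase 'c': 5 ⇒ 18;  out={6}∪out(18)={2,4,6,7}
  fail(8) 'aaaab': from fail(7)=6 chase 'b': 6→5→4→0 ⇒ 1;  out=∅∪out(1)=∅
  fail(15) 'bbbcb': from fail(14)=11 chase 'b': 11→0 ⇒ 1;  out=∅∪out(1)=∅
  fail(9) 'aaaabc': from fail(8)=1 chase 'c': 1→0 ⇒ 11;  out={1}∪out(11)={1,4}
  fail(16) 'bbbcbb': from fail(15)=1 chase 'b': 1 ⇒ 12;  out={5}∪out(12)={5}

Run:
i=0 'c': node 0→11  emit P4@[0:0]
i=1 'b': node 11→1 (fail-walked)
i=2 'b': node 1→12
i=3 'c': node 12→11 (fail-walked)  emit P4@[3:3]
i=4 'a': node 11→4 (fail-walked)
i=5 'a': node 4→5  emit P3@[4:5]
i=6 'b': node 5→1 (fail-walked)
i=7 'c': node 1→11 (fail-walked)  emit P4@[7:7]
i=8 'a': node 11→4 (fail-walked)
i=9 'a': node 4→5  emit P3@[8:9]
i=10 'a': node 5→6  emit P3@[9:10]
i=11 'c': node 6→17  emit P2@[10:11],P4@[11:11],P6@[8:11],P7@[9:11]
i=12 'a': node 17→4 (fail-walked)
i=13 'a': node 4→5  emit P3@[12:13]
i=14 'a': node 5→6  emit P3@[13:14]
i=15 'b': node 6→1 (fail-walked)
i=16 'a': node 1→2
i=17 'b': node 2→3  emit P0@[15:17]
i=18 'b': node 3→12 (fail-walked)
i=19 'b': node 12→13
i=20 'b': node 13→13 (fail-walked)
i=21 'c': node 13→14  emit P4@[21:21]

Matches: [[0,4],[3,4],[5,3],[7,4],[9,3],[10,3],[11,2],[11,4],[11,6],[11,7],[13,3],[14,3],[17,0],[21,4]]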